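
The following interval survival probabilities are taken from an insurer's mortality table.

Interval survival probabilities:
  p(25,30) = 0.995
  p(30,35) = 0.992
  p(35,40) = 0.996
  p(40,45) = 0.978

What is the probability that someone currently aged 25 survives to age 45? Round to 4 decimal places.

0.9615

The overall survival probability is 0.995 × 0.992 × 0.996 × 0.978.
= 0.961464.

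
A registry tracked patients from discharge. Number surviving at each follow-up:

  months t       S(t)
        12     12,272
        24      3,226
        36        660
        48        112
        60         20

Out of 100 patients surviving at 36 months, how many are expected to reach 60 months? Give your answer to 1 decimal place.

3.0

The relevant probability is 20/660 = 0.030303.
Expected number = 100 × 0.030303 = 3.0.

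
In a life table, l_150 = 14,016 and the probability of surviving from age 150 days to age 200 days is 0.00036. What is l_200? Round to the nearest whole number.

5

l_200 = l_150 × p = 14,016 × 0.00036 = 5.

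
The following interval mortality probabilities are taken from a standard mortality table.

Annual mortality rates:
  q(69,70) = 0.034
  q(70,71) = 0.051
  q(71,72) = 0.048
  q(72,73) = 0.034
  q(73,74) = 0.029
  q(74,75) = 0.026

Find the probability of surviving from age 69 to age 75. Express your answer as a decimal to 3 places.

The overall survival probability is (1 − 0.034) × (1 − 0.051) × (1 − 0.048) × (1 − 0.034) × (1 − 0.029) × (1 − 0.026).
= 0.966 × 0.949 × 0.952 × 0.966 × 0.971 × 0.974 = 0.797325.

0.797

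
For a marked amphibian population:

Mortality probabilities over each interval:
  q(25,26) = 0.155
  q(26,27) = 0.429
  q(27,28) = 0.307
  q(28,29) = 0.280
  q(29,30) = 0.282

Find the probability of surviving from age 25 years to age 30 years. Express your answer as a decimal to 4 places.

0.1729

P(survive 25→30) = (1 − 0.155) × (1 − 0.429) × (1 − 0.307) × (1 − 0.280) × (1 − 0.282).
= 0.845 × 0.571 × 0.693 × 0.720 × 0.718 = 0.172855.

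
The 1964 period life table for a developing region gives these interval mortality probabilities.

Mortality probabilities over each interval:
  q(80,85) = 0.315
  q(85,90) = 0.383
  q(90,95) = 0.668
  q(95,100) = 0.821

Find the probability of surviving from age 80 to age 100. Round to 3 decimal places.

The overall survival probability is (1 − 0.315) × (1 − 0.383) × (1 − 0.668) × (1 − 0.821).
= 0.685 × 0.617 × 0.332 × 0.179 = 0.025117.

0.025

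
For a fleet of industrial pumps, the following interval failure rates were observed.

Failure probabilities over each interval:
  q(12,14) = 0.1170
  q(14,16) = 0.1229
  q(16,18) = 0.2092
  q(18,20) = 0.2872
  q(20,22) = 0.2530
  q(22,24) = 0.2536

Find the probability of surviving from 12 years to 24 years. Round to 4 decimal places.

0.2434

P(survive 12→24) = (1 − 0.1170) × (1 − 0.1229) × (1 − 0.2092) × (1 − 0.2872) × (1 − 0.2530) × (1 − 0.2536).
= 0.8830 × 0.8771 × 0.7908 × 0.7128 × 0.7470 × 0.7464 = 0.243409.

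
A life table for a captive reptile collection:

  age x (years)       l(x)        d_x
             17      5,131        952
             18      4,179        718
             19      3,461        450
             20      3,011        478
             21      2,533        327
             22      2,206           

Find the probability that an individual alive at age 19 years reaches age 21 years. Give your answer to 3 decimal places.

The conditional survival probability is l(21)/l(19) = 2,533/3,461 = 0.731869.

0.732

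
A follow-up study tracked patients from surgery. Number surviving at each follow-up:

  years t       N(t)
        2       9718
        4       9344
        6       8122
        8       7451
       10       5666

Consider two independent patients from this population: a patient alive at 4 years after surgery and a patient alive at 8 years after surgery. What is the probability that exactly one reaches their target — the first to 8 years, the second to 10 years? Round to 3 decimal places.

0.345

p₁ = N(8)/N(4) = 7451/9344 = 0.797410; p₂ = N(10)/N(8) = 5666/7451 = 0.760435.
P(exactly one) = p₁(1−p₂) + (1−p₁)p₂ = 0.191032 + 0.154057 = 0.345088.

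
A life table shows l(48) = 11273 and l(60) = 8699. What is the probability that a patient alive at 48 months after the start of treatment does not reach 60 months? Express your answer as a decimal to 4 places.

0.2283

P(die before 60 | alive at 48) = 1 − l(60)/l(48) = 1 − 8699/11273 = (2574)/11273 = 0.228333.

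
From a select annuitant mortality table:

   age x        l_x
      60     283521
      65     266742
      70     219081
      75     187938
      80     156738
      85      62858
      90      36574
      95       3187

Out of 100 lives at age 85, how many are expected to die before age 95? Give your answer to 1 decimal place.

94.9

The relevant probability is 1 − 3187/62858 = 0.949298.
Expected number = 100 × 0.949298 = 94.9.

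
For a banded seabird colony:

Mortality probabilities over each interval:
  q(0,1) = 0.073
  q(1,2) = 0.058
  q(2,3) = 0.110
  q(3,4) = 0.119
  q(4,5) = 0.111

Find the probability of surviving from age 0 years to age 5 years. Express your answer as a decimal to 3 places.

0.609

The overall survival probability is (1 − 0.073) × (1 − 0.058) × (1 − 0.110) × (1 − 0.119) × (1 − 0.111).
= 0.927 × 0.942 × 0.890 × 0.881 × 0.889 = 0.608693.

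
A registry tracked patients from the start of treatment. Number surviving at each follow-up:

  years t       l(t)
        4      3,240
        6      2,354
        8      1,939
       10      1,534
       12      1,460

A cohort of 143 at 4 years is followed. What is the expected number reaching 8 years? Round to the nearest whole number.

The relevant probability is 1,939/3,240 = 0.598457.
Expected number = 143 × 0.598457 = 86.

86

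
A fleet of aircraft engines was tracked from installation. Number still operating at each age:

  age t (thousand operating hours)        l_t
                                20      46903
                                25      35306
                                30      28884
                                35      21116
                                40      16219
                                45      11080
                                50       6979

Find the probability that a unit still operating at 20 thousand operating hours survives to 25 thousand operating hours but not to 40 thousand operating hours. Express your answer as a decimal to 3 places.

0.407

This is the probability of reaching 25 but not 40, conditional on being operational at 20: (l_25 − l_40) / l_20.
= (35306 − 16219) / 46903 = 19087 / 46903 = 0.406946.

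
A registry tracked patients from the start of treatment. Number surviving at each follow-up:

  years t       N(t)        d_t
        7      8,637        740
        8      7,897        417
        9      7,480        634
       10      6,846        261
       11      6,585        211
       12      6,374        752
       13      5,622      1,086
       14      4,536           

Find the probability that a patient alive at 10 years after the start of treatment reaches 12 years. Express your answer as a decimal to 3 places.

The conditional survival probability is N(12)/N(10) = 6,374/6,846 = 0.931055.

0.931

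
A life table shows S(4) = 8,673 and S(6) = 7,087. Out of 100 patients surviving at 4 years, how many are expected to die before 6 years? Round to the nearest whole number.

18

The relevant probability is 1 − 7,087/8,673 = 0.182866.
Expected number = 100 × 0.182866 = 18.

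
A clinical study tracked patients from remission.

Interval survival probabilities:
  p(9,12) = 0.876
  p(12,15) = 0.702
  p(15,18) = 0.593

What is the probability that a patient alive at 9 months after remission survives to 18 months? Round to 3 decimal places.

0.365

Chaining the interval survival probabilities: 0.876 × 0.702 × 0.593.
= 0.364667.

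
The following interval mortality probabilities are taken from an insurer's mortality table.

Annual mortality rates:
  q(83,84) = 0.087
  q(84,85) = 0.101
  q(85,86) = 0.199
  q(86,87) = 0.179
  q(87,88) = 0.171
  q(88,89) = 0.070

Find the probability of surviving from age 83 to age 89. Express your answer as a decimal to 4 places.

Survival from 83 to 89 is the product of surviving each interval: (1 − 0.087) × (1 − 0.101) × (1 − 0.199) × (1 − 0.179) × (1 − 0.171) × (1 − 0.070).
= 0.913 × 0.899 × 0.801 × 0.821 × 0.829 × 0.930 = 0.416144.

0.4161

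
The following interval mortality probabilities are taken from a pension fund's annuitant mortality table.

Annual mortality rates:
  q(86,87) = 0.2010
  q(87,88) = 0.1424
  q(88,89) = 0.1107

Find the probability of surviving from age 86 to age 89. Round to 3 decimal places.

The overall survival probability is (1 − 0.2010) × (1 − 0.1424) × (1 − 0.1107).
= 0.7990 × 0.8576 × 0.8893 = 0.609368.

0.609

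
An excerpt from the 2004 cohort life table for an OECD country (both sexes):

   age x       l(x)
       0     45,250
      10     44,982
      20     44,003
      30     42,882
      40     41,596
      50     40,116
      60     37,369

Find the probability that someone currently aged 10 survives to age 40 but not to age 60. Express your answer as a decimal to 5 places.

0.09397

This is the probability of reaching 40 but not 60, conditional on being alive at 10: (l(40) − l(60)) / l(10).
= (41,596 − 37,369) / 44,982 = 4,227 / 44,982 = 0.093971.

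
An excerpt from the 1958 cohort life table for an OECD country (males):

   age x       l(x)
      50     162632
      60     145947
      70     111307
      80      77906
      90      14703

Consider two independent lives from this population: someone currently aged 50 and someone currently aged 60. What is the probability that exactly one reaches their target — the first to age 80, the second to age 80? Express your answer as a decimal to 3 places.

p₁ = l(80)/l(50) = 77906/162632 = 0.479032; p₂ = l(80)/l(60) = 77906/145947 = 0.533797.
P(exactly one) = p₁(1−p₂) + (1−p₁)p₂ = 0.223326 + 0.278091 = 0.501417.

0.501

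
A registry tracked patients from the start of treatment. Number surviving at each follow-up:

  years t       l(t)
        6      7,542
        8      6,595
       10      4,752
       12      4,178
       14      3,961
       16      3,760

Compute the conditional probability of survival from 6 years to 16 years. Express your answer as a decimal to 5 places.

The conditional survival probability is l(16)/l(6) = 3,760/7,542 = 0.498542.

0.49854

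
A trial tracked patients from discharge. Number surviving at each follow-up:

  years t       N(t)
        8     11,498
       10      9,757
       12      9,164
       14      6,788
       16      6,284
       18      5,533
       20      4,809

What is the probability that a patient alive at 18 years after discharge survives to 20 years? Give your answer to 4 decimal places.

0.8691

The conditional survival probability is N(20)/N(18) = 4,809/5,533 = 0.869149.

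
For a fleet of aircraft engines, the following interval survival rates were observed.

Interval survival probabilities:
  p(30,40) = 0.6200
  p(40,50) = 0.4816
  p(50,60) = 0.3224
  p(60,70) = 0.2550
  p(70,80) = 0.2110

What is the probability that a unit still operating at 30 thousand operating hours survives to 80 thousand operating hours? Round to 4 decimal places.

0.0052

Chaining the interval survival probabilities: 0.6200 × 0.4816 × 0.3224 × 0.2550 × 0.2110.
= 0.005180.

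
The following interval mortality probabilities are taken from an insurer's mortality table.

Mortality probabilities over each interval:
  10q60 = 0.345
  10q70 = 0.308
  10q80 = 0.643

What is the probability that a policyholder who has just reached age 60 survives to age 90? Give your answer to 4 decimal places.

The overall survival probability is (1 − 0.345) × (1 − 0.308) × (1 − 0.643).
= 0.655 × 0.692 × 0.357 = 0.161814.

0.1618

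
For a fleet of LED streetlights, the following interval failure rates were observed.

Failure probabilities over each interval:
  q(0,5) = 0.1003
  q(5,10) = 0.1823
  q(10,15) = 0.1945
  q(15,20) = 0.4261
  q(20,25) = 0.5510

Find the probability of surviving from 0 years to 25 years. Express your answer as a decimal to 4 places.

0.1527

Survival from 0 to 25 is the product of surviving each interval: (1 − 0.1003) × (1 − 0.1823) × (1 − 0.1945) × (1 − 0.4261) × (1 − 0.5510).
= 0.8997 × 0.8177 × 0.8055 × 0.5739 × 0.4490 = 0.152700.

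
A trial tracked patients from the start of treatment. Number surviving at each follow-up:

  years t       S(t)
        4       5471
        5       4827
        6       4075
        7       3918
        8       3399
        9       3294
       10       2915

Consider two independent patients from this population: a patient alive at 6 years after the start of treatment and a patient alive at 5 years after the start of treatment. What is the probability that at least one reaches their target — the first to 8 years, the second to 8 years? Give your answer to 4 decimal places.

p₁ = S(8)/S(6) = 3399/4075 = 0.834110; p₂ = S(8)/S(5) = 3399/4827 = 0.704164.
P(at least one) = 1 − (1−p₁)(1−p₂) = 1 − 0.165890 × 0.295836 = 0.950924.

0.9509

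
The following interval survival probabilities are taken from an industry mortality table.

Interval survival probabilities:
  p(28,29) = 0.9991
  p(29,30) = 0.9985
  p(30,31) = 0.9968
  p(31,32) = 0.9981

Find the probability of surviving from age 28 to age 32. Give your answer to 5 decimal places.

Survival from 28 to 32 is the product of surviving each interval: 0.9991 × 0.9985 × 0.9968 × 0.9981.
= 0.992520.

0.99252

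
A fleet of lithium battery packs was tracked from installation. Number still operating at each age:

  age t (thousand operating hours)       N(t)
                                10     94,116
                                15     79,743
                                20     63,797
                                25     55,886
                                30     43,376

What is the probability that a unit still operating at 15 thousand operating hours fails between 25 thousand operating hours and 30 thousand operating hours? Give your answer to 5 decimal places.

This is the probability of reaching 25 but not 30, conditional on being operational at 15: (N(25) − N(30)) / N(15).
= (55,886 − 43,376) / 79,743 = 12,510 / 79,743 = 0.156879.

0.15688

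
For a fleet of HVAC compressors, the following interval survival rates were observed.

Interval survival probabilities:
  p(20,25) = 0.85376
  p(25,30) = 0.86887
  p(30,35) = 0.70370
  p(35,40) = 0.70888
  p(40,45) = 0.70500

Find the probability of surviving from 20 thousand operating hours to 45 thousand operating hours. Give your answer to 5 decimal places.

P(survive 20→45) = 0.85376 × 0.86887 × 0.70370 × 0.70888 × 0.70500.
= 0.260880.

0.26088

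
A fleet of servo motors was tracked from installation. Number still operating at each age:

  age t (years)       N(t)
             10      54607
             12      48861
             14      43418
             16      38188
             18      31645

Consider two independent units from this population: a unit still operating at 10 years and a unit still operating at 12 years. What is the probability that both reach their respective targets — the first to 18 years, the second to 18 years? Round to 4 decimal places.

0.3753

p₁ = N(18)/N(10) = 31645/54607 = 0.579504; p₂ = N(18)/N(12) = 31645/48861 = 0.647654.
P(both) = p₁ × p₂ = 0.579504 × 0.647654 = 0.375318.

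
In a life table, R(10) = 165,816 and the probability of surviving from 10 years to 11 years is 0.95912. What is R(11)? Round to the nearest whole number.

R(11) = R(10) × p = 165,816 × 0.95912 = 159037.

159037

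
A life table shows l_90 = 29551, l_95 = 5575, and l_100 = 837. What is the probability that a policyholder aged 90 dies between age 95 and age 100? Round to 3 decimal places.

We want 5|5q90 = (l_95 − l_100)/l_90.
This is the probability of reaching 95 but not 100, conditional on being alive at 90: (l_95 − l_100) / l_90.
= (5575 − 837) / 29551 = 4738 / 29551 = 0.160333.

0.160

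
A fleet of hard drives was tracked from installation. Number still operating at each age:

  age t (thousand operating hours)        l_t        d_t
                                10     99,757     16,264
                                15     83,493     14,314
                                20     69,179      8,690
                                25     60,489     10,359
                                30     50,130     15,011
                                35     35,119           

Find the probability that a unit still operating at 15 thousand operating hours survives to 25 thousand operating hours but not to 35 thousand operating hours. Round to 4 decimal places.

This is the probability of reaching 25 but not 35, conditional on being operational at 15: (l_25 − l_35) / l_15.
= (60,489 − 35,119) / 83,493 = 25,370 / 83,493 = 0.303858.

0.3039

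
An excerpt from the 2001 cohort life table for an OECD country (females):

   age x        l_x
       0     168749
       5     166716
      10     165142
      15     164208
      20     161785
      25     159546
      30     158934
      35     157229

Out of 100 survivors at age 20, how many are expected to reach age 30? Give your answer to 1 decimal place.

98.2

The relevant probability is 158934/161785 = 0.982378.
Expected number = 100 × 0.982378 = 98.2.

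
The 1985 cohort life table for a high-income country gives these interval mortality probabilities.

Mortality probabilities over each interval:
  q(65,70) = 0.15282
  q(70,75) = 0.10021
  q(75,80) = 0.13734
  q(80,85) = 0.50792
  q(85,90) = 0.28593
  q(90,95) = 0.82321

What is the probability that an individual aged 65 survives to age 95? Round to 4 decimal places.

Chaining the interval survival probabilities: (1 − 0.15282) × (1 − 0.10021) × (1 − 0.13734) × (1 − 0.50792) × (1 − 0.28593) × (1 − 0.82321).
= 0.84718 × 0.89979 × 0.86266 × 0.49208 × 0.71407 × 0.17679 = 0.040850.

0.0408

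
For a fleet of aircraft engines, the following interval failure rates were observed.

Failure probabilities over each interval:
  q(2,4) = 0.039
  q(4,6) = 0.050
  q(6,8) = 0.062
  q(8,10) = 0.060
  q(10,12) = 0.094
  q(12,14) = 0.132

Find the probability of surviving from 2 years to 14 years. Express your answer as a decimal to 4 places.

0.6330

P(survive 2→14) = (1 − 0.039) × (1 − 0.050) × (1 − 0.062) × (1 − 0.060) × (1 − 0.094) × (1 − 0.132).
= 0.961 × 0.950 × 0.938 × 0.940 × 0.906 × 0.868 = 0.633032.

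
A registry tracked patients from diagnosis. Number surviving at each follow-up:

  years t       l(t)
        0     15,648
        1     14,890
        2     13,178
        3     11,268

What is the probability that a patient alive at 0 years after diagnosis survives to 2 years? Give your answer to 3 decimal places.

The conditional survival probability is l(2)/l(0) = 13,178/15,648 = 0.842152.

0.842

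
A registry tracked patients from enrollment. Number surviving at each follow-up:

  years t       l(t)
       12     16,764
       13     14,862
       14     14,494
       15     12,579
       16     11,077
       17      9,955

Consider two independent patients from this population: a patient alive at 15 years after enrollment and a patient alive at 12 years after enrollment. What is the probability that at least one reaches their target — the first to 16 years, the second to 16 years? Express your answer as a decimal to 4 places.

0.9595

p₁ = l(16)/l(15) = 11,077/12,579 = 0.880595; p₂ = l(16)/l(12) = 11,077/16,764 = 0.660761.
P(at least one) = 1 − (1−p₁)(1−p₂) = 1 − 0.119405 × 0.339239 = 0.959493.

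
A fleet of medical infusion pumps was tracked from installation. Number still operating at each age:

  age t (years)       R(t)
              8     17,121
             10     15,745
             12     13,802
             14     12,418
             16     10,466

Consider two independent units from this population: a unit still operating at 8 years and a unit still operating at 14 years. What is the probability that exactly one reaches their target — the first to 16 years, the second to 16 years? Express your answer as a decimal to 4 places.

p₁ = R(16)/R(8) = 10,466/17,121 = 0.611296; p₂ = R(16)/R(14) = 10,466/12,418 = 0.842809.
P(exactly one) = p₁(1−p₂) + (1−p₁)p₂ = 0.096090 + 0.327603 = 0.423693.

0.4237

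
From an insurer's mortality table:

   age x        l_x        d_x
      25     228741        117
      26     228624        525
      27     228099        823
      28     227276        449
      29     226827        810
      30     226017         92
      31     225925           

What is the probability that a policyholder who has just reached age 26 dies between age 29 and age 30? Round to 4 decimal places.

0.0035

We want 3|1q26 = (l_29 − l_30)/l_26.
This is the probability of reaching 29 but not 30, conditional on being alive at 26: (l_29 − l_30) / l_26.
= (226827 − 226017) / 228624 = 810 / 228624 = 0.003543.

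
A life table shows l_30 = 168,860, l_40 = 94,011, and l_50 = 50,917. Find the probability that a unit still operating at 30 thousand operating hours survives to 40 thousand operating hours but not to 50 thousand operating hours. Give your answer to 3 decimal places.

0.255

This is the probability of reaching 40 but not 50, conditional on being operational at 30: (l_40 − l_50) / l_30.
= (94,011 − 50,917) / 168,860 = 43,094 / 168,860 = 0.255205.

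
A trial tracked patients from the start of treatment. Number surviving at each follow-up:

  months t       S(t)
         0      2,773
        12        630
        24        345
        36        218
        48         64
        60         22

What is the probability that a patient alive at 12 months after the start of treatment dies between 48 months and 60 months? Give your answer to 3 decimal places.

This is the probability of reaching 48 but not 60, conditional on being alive at 12: (S(48) − S(60)) / S(12).
= (64 − 22) / 630 = 42 / 630 = 0.066667.

0.067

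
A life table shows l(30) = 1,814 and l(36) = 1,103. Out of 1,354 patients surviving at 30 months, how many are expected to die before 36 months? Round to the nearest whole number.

The relevant probability is 1 − 1,103/1,814 = 0.391951.
Expected number = 1,354 × 0.391951 = 531.

531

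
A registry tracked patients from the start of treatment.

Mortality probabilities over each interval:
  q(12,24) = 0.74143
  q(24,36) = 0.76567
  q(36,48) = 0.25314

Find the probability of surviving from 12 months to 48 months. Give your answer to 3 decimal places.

0.045

P(survive 12→48) = (1 − 0.74143) × (1 − 0.76567) × (1 − 0.25314).
= 0.25857 × 0.23433 × 0.74686 = 0.045253.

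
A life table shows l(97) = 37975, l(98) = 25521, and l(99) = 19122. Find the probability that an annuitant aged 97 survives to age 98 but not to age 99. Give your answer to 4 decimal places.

0.1685

This is the probability of reaching 98 but not 99, conditional on being alive at 97: (l(98) − l(99)) / l(97).
= (25521 − 19122) / 37975 = 6399 / 37975 = 0.168506.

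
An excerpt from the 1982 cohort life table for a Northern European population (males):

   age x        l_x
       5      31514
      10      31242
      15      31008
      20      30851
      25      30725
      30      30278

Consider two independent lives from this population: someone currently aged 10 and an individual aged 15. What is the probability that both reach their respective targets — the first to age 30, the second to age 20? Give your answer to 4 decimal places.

0.9642

p₁ = l_30/l_10 = 30278/31242 = 0.969144; p₂ = l_20/l_15 = 30851/31008 = 0.994937.
P(both) = p₁ × p₂ = 0.969144 × 0.994937 = 0.964237.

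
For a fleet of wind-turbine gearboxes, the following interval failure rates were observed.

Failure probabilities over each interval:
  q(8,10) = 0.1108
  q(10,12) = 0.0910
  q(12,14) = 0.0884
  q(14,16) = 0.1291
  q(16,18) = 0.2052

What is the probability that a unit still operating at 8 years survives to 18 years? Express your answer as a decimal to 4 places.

P(survive 8→18) = (1 − 0.1108) × (1 − 0.0910) × (1 − 0.0884) × (1 − 0.1291) × (1 − 0.2052).
= 0.8892 × 0.9090 × 0.9116 × 0.8709 × 0.7948 = 0.510028.

0.5100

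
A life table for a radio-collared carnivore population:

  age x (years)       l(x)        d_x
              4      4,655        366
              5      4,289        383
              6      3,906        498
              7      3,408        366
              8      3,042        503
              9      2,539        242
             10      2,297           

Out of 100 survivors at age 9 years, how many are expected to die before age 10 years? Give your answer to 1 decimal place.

9.5

The relevant probability is 1 − 2,297/2,539 = 0.095313.
Expected number = 100 × 0.095313 = 9.5.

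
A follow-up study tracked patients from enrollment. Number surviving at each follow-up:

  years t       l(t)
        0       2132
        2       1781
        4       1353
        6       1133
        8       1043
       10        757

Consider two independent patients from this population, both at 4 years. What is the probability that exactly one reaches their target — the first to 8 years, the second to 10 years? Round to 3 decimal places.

0.468

p₁ = l(8)/l(4) = 1043/1353 = 0.770880; p₂ = l(10)/l(4) = 757/1353 = 0.559497.
P(exactly one) = p₁(1−p₂) + (1−p₁)p₂ = 0.339575 + 0.128192 = 0.467767.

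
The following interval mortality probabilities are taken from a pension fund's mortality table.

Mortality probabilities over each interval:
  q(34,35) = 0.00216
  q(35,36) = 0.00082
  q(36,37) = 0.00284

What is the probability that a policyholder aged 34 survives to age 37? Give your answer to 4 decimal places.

Survival from 34 to 37 is the product of surviving each interval: (1 − 0.00216) × (1 − 0.00082) × (1 − 0.00284).
= 0.99784 × 0.99918 × 0.99716 = 0.994190.

0.9942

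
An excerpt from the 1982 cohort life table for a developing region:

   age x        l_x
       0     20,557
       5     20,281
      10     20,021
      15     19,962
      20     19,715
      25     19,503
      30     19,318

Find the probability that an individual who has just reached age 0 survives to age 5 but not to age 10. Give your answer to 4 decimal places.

This is the probability of reaching 5 but not 10, conditional on being alive at 0: (l_5 − l_10) / l_0.
= (20,281 − 20,021) / 20,557 = 260 / 20,557 = 0.012648.

0.0126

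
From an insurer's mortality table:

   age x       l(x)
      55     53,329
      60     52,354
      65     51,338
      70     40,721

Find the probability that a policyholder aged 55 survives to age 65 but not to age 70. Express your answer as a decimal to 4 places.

This is the probability of reaching 65 but not 70, conditional on being alive at 55: (l(65) − l(70)) / l(55).
= (51,338 − 40,721) / 53,329 = 10,617 / 53,329 = 0.199085.

0.1991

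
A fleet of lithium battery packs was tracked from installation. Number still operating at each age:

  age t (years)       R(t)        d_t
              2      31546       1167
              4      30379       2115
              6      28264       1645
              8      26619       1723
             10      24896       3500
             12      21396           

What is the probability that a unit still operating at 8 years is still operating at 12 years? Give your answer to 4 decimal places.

0.8038

The conditional survival probability is R(12)/R(8) = 21396/26619 = 0.803787.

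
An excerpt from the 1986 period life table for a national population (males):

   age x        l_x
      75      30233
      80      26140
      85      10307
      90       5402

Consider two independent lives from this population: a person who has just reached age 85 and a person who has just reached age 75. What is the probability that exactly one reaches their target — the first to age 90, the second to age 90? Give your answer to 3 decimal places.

0.515

p₁ = l_90/l_85 = 5402/10307 = 0.524110; p₂ = l_90/l_75 = 5402/30233 = 0.178679.
P(exactly one) = p₁(1−p₂) + (1−p₁)p₂ = 0.430463 + 0.085032 = 0.515494.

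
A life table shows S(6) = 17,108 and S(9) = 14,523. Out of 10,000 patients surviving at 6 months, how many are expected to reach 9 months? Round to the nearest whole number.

8489

The relevant probability is 14,523/17,108 = 0.848901.
Expected number = 10,000 × 0.848901 = 8489.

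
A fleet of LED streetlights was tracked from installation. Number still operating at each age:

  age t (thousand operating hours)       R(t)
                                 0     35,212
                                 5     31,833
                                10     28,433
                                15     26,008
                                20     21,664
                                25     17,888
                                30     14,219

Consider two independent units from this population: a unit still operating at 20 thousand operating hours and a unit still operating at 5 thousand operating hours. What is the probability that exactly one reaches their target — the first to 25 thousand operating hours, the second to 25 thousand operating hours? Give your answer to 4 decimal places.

0.4597

p₁ = R(25)/R(20) = 17,888/21,664 = 0.825702; p₂ = R(25)/R(5) = 17,888/31,833 = 0.561933.
P(exactly one) = p₁(1−p₂) + (1−p₁)p₂ = 0.361713 + 0.097944 = 0.459657.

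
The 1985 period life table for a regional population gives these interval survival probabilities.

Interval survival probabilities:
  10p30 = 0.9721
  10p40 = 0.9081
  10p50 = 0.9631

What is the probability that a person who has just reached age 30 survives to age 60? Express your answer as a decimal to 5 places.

Survival from 30 to 60 is the product of surviving each interval: 0.9721 × 0.9081 × 0.9631.
= 0.850190.

0.85019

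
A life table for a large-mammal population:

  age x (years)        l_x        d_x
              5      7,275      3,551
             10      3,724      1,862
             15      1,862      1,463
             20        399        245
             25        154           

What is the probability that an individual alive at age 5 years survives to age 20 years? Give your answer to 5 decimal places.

0.05485

The conditional survival probability is l_20/l_5 = 399/7,275 = 0.054845.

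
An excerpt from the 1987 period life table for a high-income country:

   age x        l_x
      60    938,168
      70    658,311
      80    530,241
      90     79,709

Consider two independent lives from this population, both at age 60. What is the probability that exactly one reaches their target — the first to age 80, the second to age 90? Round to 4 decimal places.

p₁ = l_80/l_60 = 530,241/938,168 = 0.565188; p₂ = l_90/l_60 = 79,709/938,168 = 0.084962.
P(exactly one) = p₁(1−p₂) + (1−p₁)p₂ = 0.517168 + 0.036942 = 0.554111.

0.5541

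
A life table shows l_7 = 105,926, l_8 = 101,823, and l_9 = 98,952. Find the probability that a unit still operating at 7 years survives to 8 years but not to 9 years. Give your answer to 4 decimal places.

This is the probability of reaching 8 but not 9, conditional on being operational at 7: (l_8 − l_9) / l_7.
= (101,823 − 98,952) / 105,926 = 2,871 / 105,926 = 0.027104.

0.0271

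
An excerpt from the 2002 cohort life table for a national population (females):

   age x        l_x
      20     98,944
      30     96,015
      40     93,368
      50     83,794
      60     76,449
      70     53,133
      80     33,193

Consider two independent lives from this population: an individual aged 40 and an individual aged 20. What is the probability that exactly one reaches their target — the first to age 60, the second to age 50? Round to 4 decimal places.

0.2788

p₁ = l_60/l_40 = 76,449/93,368 = 0.818792; p₂ = l_50/l_20 = 83,794/98,944 = 0.846883.
P(exactly one) = p₁(1−p₂) + (1−p₁)p₂ = 0.125371 + 0.153462 = 0.278833.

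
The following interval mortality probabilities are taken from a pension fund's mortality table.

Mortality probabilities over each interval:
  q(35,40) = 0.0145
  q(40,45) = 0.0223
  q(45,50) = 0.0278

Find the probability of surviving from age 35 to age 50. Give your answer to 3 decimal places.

Chaining the interval survival probabilities: (1 − 0.0145) × (1 − 0.0223) × (1 − 0.0278).
= 0.9855 × 0.9777 × 0.9722 = 0.936737.

0.937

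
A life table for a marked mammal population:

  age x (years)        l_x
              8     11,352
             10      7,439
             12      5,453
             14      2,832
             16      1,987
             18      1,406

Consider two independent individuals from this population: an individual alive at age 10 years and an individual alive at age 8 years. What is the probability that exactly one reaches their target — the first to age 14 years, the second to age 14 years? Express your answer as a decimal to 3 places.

p₁ = l_14/l_10 = 2,832/7,439 = 0.380696; p₂ = l_14/l_8 = 2,832/11,352 = 0.249471.
P(exactly one) = p₁(1−p₂) + (1−p₁)p₂ = 0.285723 + 0.154498 = 0.440222.

0.440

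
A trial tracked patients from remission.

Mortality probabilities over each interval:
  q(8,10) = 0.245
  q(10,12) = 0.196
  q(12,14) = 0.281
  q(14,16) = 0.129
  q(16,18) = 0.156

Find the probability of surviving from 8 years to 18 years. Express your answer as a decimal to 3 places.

P(survive 8→18) = (1 − 0.245) × (1 − 0.196) × (1 − 0.281) × (1 − 0.129) × (1 − 0.156).
= 0.755 × 0.804 × 0.719 × 0.871 × 0.844 = 0.320843.

0.321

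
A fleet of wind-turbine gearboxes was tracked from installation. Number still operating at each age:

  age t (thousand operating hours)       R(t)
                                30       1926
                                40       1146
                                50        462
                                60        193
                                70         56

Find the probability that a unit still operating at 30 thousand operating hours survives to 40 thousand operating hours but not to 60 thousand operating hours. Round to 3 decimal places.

0.495

This is the probability of reaching 40 but not 60, conditional on being operational at 30: (R(40) − R(60)) / R(30).
= (1146 − 193) / 1926 = 953 / 1926 = 0.494808.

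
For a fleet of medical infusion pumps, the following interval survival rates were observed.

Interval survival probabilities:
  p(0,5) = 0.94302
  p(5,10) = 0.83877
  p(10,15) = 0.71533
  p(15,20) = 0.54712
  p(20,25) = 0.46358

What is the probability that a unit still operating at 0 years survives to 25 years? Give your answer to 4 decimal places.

Chaining the interval survival probabilities: 0.94302 × 0.83877 × 0.71533 × 0.54712 × 0.46358.
= 0.143508.

0.1435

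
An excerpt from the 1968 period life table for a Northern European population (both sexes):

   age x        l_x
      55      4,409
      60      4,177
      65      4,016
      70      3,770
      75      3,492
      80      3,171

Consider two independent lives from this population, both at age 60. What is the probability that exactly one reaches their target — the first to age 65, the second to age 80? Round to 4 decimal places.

0.2608

p₁ = l_65/l_60 = 4,016/4,177 = 0.961456; p₂ = l_80/l_60 = 3,171/4,177 = 0.759157.
P(exactly one) = p₁(1−p₂) + (1−p₁)p₂ = 0.231560 + 0.029261 = 0.260821.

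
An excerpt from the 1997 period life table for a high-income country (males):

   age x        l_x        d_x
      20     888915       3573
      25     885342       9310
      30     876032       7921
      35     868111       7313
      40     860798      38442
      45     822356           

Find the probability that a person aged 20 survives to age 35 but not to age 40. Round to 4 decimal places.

0.0082

We want 15|5q20 = (l_35 − l_40)/l_20.
This is the probability of reaching 35 but not 40, conditional on being alive at 20: (l_35 − l_40) / l_20.
= (868111 − 860798) / 888915 = 7313 / 888915 = 0.008227.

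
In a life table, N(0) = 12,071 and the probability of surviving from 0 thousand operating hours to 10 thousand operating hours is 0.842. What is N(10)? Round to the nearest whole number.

10164

N(10) = N(0) × p = 12,071 × 0.842 = 10164.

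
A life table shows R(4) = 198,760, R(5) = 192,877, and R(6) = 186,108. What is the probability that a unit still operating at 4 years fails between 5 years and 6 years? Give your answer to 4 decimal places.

0.0341

This is the probability of reaching 5 but not 6, conditional on being operational at 4: (R(5) − R(6)) / R(4).
= (192,877 − 186,108) / 198,760 = 6,769 / 198,760 = 0.034056.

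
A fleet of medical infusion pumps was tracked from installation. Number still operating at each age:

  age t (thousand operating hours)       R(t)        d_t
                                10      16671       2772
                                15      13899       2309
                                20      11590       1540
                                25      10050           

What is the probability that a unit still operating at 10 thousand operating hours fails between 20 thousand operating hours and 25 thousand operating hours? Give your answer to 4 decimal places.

0.0924

This is the probability of reaching 20 but not 25, conditional on being operational at 10: (R(20) − R(25)) / R(10).
= (11590 − 10050) / 16671 = 1540 / 16671 = 0.092376.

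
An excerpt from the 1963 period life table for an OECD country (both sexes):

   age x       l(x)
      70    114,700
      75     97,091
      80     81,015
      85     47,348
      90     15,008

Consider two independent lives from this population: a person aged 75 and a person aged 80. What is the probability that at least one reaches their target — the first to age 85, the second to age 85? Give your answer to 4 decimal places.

0.7871

p₁ = l(85)/l(75) = 47,348/97,091 = 0.487666; p₂ = l(85)/l(80) = 47,348/81,015 = 0.584435.
P(at least one) = 1 − (1−p₁)(1−p₂) = 1 − 0.512334 × 0.415565 = 0.787092.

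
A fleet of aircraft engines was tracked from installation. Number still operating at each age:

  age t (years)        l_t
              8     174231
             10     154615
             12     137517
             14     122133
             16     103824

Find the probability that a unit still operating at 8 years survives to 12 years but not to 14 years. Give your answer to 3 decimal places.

This is the probability of reaching 12 but not 14, conditional on being operational at 8: (l_12 − l_14) / l_8.
= (137517 − 122133) / 174231 = 15384 / 174231 = 0.088297.

0.088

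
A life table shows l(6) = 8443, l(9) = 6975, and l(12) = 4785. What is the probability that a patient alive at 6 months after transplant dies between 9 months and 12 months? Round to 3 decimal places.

0.259

This is the probability of reaching 9 but not 12, conditional on being alive at 6: (l(9) − l(12)) / l(6).
= (6975 − 4785) / 8443 = 2190 / 8443 = 0.259386.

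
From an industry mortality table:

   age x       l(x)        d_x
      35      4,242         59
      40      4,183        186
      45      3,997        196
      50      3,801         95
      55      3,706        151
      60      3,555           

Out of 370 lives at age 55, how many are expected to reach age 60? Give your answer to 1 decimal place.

The relevant probability is 3,555/3,706 = 0.959255.
Expected number = 370 × 0.959255 = 354.9.

354.9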